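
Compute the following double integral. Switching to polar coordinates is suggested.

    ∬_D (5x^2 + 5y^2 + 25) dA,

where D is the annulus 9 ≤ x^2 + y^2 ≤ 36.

The region D is 3 ≤ r ≤ 6, 0 ≤ θ ≤ 2π in polar coordinates, where x = r cos(θ), y = r sin(θ), and dA = r dr dθ.

Under the substitution, the integrand becomes 5r^2 + 25, so

    ∬_D (5x^2 + 5y^2 + 25) dA = ∫_{0}^{2π} ∫_{3}^{6} (5r^2 + 25) · r dr dθ.

Inner integral (in r): ∫_{3}^{6} (5r^2 + 25) · r dr = 7425/4.

Outer integral (in θ): ∫_{0}^{2π} (7425/4) dθ = 7425π/2.

Therefore ∬_D (5x^2 + 5y^2 + 25) dA = 7425π/2.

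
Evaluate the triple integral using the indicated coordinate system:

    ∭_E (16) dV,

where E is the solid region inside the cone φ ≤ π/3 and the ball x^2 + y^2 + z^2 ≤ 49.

In spherical coordinates, x = ρ sin(φ) cos(θ), y = ρ sin(φ) sin(θ), z = ρ cos(φ), and dV = ρ^2 sin(φ) dρ dφ dθ.

The integrand becomes 16, so

    ∭_E (16) dV = ∫_{0}^{2π} ∫_{0}^{π/3} ∫_{0}^{7} (16) · ρ^2 sin(φ) dρ dφ dθ.

Inner (ρ): 5488sin(φ)/3.
Middle (φ): 2744/3.
Outer (θ): 5488π/3.

Therefore the triple integral equals 5488π/3.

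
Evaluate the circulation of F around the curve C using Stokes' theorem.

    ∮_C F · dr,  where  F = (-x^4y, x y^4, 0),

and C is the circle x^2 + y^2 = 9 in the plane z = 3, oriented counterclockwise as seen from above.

Let S be the flat disk x^2 + y^2 ≤ 9 in the plane z = 3, with upward unit normal n̂ = ẑ. By Stokes' theorem,

    ∮_C F · dr = ∬_S (∇ × F) · n̂ dS = ∬_D (curl F)_z dA,

where D is the disk x^2 + y^2 ≤ 9.

Compute the curl of F = (-x^4y, x y^4, 0):
    (∇ × F)_x = ∂F_z/∂y - ∂F_y/∂z = 0,
    (∇ × F)_y = ∂F_x/∂z - ∂F_z/∂x = 0,
    (∇ × F)_z = ∂F_y/∂x - ∂F_x/∂y = x^4 + y^4.

On z = 3, (curl F)_z = x^4 + y^4.

Convert to polar (x = r cos θ, y = r sin θ, dA = r dr dθ); the integrand becomes r^4(sin(θ)^4 + cos(θ)^4), so

    ∬_D (curl F)_z dA = ∫_0^{2π} ∫_0^{3} (r^4(sin(θ)^4 + cos(θ)^4)) · r dr dθ.

Inner (r from 0 to 3): 243sin(θ)^4/2 + 243cos(θ)^4/2.
Outer (θ from 0 to 2π): 729π/4.

Therefore ∮_C F · dr = 729π/4.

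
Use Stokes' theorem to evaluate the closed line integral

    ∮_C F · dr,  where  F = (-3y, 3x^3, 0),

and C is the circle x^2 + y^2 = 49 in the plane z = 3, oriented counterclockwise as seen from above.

Let S be the flat disk x^2 + y^2 ≤ 49 in the plane z = 3, with upward unit normal n̂ = ẑ. By Stokes' theorem,

    ∮_C F · dr = ∬_S (∇ × F) · n̂ dS = ∬_D (curl F)_z dA,

where D is the disk x^2 + y^2 ≤ 49.

Compute the curl of F = (-3y, 3x^3, 0):
    (∇ × F)_x = ∂F_z/∂y - ∂F_y/∂z = 0,
    (∇ × F)_y = ∂F_x/∂z - ∂F_z/∂x = 0,
    (∇ × F)_z = ∂F_y/∂x - ∂F_x/∂y = 9x^2 + 3.

On z = 3, (curl F)_z = 9x^2 + 3.

Convert to polar (x = r cos θ, y = r sin θ, dA = r dr dθ); the integrand becomes 9r^2cos(θ)^2 + 3, so

    ∬_D (curl F)_z dA = ∫_0^{2π} ∫_0^{7} (9r^2cos(θ)^2 + 3) · r dr dθ.

Inner (r from 0 to 7): 21609cos(θ)^2/4 + 147/2.
Outer (θ from 0 to 2π): 22197π/4.

Therefore ∮_C F · dr = 22197π/4.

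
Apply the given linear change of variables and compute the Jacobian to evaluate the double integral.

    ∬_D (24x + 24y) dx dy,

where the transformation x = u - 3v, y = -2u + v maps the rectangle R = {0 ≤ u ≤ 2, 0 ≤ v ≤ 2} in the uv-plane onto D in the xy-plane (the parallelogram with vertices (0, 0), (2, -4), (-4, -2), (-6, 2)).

Compute the Jacobian determinant of (x, y) with respect to (u, v):

    ∂(x,y)/∂(u,v) = | 1  -3 | = (1)(1) - (-3)(-2) = -5.
                   | -2  1 |

Its absolute value is |J| = 5 (the area scaling factor).

Substituting x = u - 3v, y = -2u + v into the integrand,

    24x + 24y → -24u - 48v,

so the integral becomes

    ∬_R (-24u - 48v) · |J| du dv = ∫_0^2 ∫_0^2 (-120u - 240v) dv du.

Inner (v): -240u - 480.
Outer (u): -1440.

Therefore ∬_D (24x + 24y) dx dy = -1440.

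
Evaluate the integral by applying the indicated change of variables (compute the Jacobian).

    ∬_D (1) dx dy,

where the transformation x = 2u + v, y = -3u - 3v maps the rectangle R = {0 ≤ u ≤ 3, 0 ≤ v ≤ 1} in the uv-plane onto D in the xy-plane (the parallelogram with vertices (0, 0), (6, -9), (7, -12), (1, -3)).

Compute the Jacobian determinant of (x, y) with respect to (u, v):

    ∂(x,y)/∂(u,v) = | 2  1 | = (2)(-3) - (1)(-3) = -3.
                   | -3  -3 |

Its absolute value is |J| = 3 (the area scaling factor).

Substituting x = 2u + v, y = -3u - 3v into the integrand,

    1 → 1,

so the integral becomes

    ∬_R (1) · |J| du dv = ∫_0^3 ∫_0^1 (3) dv du.

Inner (v): 3.
Outer (u): 9.

Therefore ∬_D (1) dx dy = 9.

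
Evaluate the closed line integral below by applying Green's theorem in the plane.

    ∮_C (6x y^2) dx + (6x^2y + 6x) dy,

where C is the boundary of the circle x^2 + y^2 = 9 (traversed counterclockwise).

Green's theorem converts the closed line integral into a double integral over the enclosed region D:

    ∮_C P dx + Q dy = ∬_D (∂Q/∂x - ∂P/∂y) dA.

Here P = 6x y^2, Q = 6x^2y + 6x, so

    ∂Q/∂x = 12x y + 6,    ∂P/∂y = 12x y,
    ∂Q/∂x - ∂P/∂y = 6.

D is the region x^2 + y^2 ≤ 9. Evaluating the double integral:

In polar coordinates (x = r cos θ, y = r sin θ, dA = r dr dθ) the integrand becomes 6, so

    ∬_D (6) dA = ∫_0^{2π} ∫_0^{3} (6) · r dr dθ.

Inner (r from 0 to 3): 27.
Outer (θ from 0 to 2π): 54π.

Therefore ∮_C P dx + Q dy = 54π.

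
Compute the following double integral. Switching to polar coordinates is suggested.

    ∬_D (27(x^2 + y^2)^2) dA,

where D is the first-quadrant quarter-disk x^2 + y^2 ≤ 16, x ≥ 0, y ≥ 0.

The region D is 0 ≤ r ≤ 4, 0 ≤ θ ≤ π/2 in polar coordinates, where x = r cos(θ), y = r sin(θ), and dA = r dr dθ.

Under the substitution, the integrand becomes 27r^4, so

    ∬_D (27(x^2 + y^2)^2) dA = ∫_{0}^{π/2} ∫_{0}^{4} (27r^4) · r dr dθ.

Inner integral (in r): ∫_{0}^{4} (27r^4) · r dr = 18432.

Outer integral (in θ): ∫_{0}^{π/2} (18432) dθ = 9216π.

Therefore ∬_D (27(x^2 + y^2)^2) dA = 9216π.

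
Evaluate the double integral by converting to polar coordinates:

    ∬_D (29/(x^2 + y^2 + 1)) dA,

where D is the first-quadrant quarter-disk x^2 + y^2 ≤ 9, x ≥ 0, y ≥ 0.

The region D is 0 ≤ r ≤ 3, 0 ≤ θ ≤ π/2 in polar coordinates, where x = r cos(θ), y = r sin(θ), and dA = r dr dθ.

Under the substitution, the integrand becomes 29/(r^2 + 1), so

    ∬_D (29/(x^2 + y^2 + 1)) dA = ∫_{0}^{π/2} ∫_{0}^{3} (29/(r^2 + 1)) · r dr dθ.

Inner integral (in r): ∫_{0}^{3} (29/(r^2 + 1)) · r dr = 29log(10)/2.

Outer integral (in θ): ∫_{0}^{π/2} (29log(10)/2) dθ = 29π log(10)/4.

Therefore ∬_D (29/(x^2 + y^2 + 1)) dA = 29π log(10)/4.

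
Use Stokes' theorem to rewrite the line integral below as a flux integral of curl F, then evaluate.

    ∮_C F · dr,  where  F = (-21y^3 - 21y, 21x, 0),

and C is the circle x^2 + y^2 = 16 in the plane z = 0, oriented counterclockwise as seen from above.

Let S be the flat disk x^2 + y^2 ≤ 16 in the plane z = 0, with upward unit normal n̂ = ẑ. By Stokes' theorem,

    ∮_C F · dr = ∬_S (∇ × F) · n̂ dS = ∬_D (curl F)_z dA,

where D is the disk x^2 + y^2 ≤ 16.

Compute the curl of F = (-21y^3 - 21y, 21x, 0):
    (∇ × F)_x = ∂F_z/∂y - ∂F_y/∂z = 0,
    (∇ × F)_y = ∂F_x/∂z - ∂F_z/∂x = 0,
    (∇ × F)_z = ∂F_y/∂x - ∂F_x/∂y = 63y^2 + 42.

On z = 0, (curl F)_z = 63y^2 + 42.

Convert to polar (x = r cos θ, y = r sin θ, dA = r dr dθ); the integrand becomes 63r^2sin(θ)^2 + 42, so

    ∬_D (curl F)_z dA = ∫_0^{2π} ∫_0^{4} (63r^2sin(θ)^2 + 42) · r dr dθ.

Inner (r from 0 to 4): 4032sin(θ)^2 + 336.
Outer (θ from 0 to 2π): 4704π.

Therefore ∮_C F · dr = 4704π.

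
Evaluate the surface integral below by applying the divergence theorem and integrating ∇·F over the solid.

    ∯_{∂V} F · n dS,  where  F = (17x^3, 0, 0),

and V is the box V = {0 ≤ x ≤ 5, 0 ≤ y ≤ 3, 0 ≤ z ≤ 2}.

By the divergence theorem,

    ∯_{∂V} F · n dS = ∭_V (∇ · F) dV.

Compute the divergence:
    ∇ · F = ∂F_x/∂x + ∂F_y/∂y + ∂F_z/∂z = 51x^2 + 0 + 0 = 51x^2.

V is a rectangular box, so dV = dx dy dz with 0 ≤ x ≤ 5, 0 ≤ y ≤ 3, 0 ≤ z ≤ 2.

Integrate (51x^2) over V as an iterated integral:

    ∭_V (∇·F) dV = ∫_0^{5} ∫_0^{3} ∫_0^{2} (51x^2) dz dy dx.

Inner (z from 0 to 2): 102x^2.
Middle (y from 0 to 3): 306x^2.
Outer (x from 0 to 5): 12750.

Therefore ∯_{∂V} F · n dS = 12750.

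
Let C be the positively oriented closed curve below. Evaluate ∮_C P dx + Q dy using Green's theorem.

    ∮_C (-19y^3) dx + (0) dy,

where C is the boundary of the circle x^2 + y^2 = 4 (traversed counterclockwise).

Green's theorem converts the closed line integral into a double integral over the enclosed region D:

    ∮_C P dx + Q dy = ∬_D (∂Q/∂x - ∂P/∂y) dA.

Here P = -19y^3, Q = 0, so

    ∂Q/∂x = 0,    ∂P/∂y = -57y^2,
    ∂Q/∂x - ∂P/∂y = 57y^2.

D is the region x^2 + y^2 ≤ 4. Evaluating the double integral:

In polar coordinates (x = r cos θ, y = r sin θ, dA = r dr dθ) the integrand becomes 57r^2sin(θ)^2, so

    ∬_D (57y^2) dA = ∫_0^{2π} ∫_0^{2} (57r^2sin(θ)^2) · r dr dθ.

Inner (r from 0 to 2): 228sin(θ)^2.
Outer (θ from 0 to 2π): 228π.

Therefore ∮_C P dx + Q dy = 228π.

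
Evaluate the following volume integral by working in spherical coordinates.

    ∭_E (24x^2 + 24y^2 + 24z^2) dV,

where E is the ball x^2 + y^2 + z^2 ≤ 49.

In spherical coordinates, x = ρ sin(φ) cos(θ), y = ρ sin(φ) sin(θ), z = ρ cos(φ), and dV = ρ^2 sin(φ) dρ dφ dθ.

The integrand becomes 24ρ^2, so

    ∭_E (24x^2 + 24y^2 + 24z^2) dV = ∫_{0}^{2π} ∫_{0}^{π} ∫_{0}^{7} (24ρ^2) · ρ^2 sin(φ) dρ dφ dθ.

Inner (ρ): 403368sin(φ)/5.
Middle (φ): 806736/5.
Outer (θ): 1613472π/5.

Therefore the triple integral equals 1613472π/5.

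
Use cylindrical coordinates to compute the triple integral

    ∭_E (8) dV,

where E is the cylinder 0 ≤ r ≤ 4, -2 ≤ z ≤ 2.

In cylindrical coordinates, x = r cos(θ), y = r sin(θ), z = z, and dV = r dr dθ dz.

The integrand becomes 8, so

    ∭_E (8) dV = ∫_{0}^{2π} ∫_{0}^{4} ∫_{-2}^{2} (8) · r dz dr dθ.

Inner (z): 32r.
Middle (r from 0 to 4): 256.
Outer (θ): 512π.

Therefore the triple integral equals 512π.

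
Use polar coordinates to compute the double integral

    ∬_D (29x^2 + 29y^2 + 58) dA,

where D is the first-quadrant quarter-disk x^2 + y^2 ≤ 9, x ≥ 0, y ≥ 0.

The region D is 0 ≤ r ≤ 3, 0 ≤ θ ≤ π/2 in polar coordinates, where x = r cos(θ), y = r sin(θ), and dA = r dr dθ.

Under the substitution, the integrand becomes 29r^2 + 58, so

    ∬_D (29x^2 + 29y^2 + 58) dA = ∫_{0}^{π/2} ∫_{0}^{3} (29r^2 + 58) · r dr dθ.

Inner integral (in r): ∫_{0}^{3} (29r^2 + 58) · r dr = 3393/4.

Outer integral (in θ): ∫_{0}^{π/2} (3393/4) dθ = 3393π/8.

Therefore ∬_D (29x^2 + 29y^2 + 58) dA = 3393π/8.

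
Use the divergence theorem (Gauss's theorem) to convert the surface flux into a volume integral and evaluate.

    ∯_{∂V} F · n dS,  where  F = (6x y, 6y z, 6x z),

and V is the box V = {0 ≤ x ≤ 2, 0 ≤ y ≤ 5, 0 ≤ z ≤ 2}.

By the divergence theorem,

    ∯_{∂V} F · n dS = ∭_V (∇ · F) dV.

Compute the divergence:
    ∇ · F = ∂F_x/∂x + ∂F_y/∂y + ∂F_z/∂z = 6y + 6z + 6x = 6x + 6y + 6z.

V is a rectangular box, so dV = dx dy dz with 0 ≤ x ≤ 2, 0 ≤ y ≤ 5, 0 ≤ z ≤ 2.

Integrate (6x + 6y + 6z) over V as an iterated integral:

    ∭_V (∇·F) dV = ∫_0^{2} ∫_0^{5} ∫_0^{2} (6x + 6y + 6z) dz dy dx.

Inner (z from 0 to 2): 12x + 12y + 12.
Middle (y from 0 to 5): 60x + 210.
Outer (x from 0 to 2): 540.

Therefore ∯_{∂V} F · n dS = 540.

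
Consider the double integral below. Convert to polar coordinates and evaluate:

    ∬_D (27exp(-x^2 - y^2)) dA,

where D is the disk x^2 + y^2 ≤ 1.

The region D is 0 ≤ r ≤ 1, 0 ≤ θ ≤ 2π in polar coordinates, where x = r cos(θ), y = r sin(θ), and dA = r dr dθ.

Under the substitution, the integrand becomes 27exp(-r^2), so

    ∬_D (27exp(-x^2 - y^2)) dA = ∫_{0}^{2π} ∫_{0}^{1} (27exp(-r^2)) · r dr dθ.

Inner integral (in r): ∫_{0}^{1} (27exp(-r^2)) · r dr = 27/2 - 27exp(-1)/2.

Outer integral (in θ): ∫_{0}^{2π} (27/2 - 27exp(-1)/2) dθ = -27π exp(-1) + 27π.

Therefore ∬_D (27exp(-x^2 - y^2)) dA = -27π exp(-1) + 27π.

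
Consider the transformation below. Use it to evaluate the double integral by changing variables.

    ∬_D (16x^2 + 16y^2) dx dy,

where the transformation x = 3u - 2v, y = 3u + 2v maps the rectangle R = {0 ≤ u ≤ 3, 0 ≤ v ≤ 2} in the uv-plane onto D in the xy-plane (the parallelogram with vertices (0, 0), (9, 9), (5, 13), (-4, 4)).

Compute the Jacobian determinant of (x, y) with respect to (u, v):

    ∂(x,y)/∂(u,v) = | 3  -2 | = (3)(2) - (-2)(3) = 12.
                   | 3  2 |

Its absolute value is |J| = 12 (the area scaling factor).

Substituting x = 3u - 2v, y = 3u + 2v into the integrand,

    16x^2 + 16y^2 → 288u^2 + 128v^2,

so the integral becomes

    ∬_R (288u^2 + 128v^2) · |J| du dv = ∫_0^3 ∫_0^2 (3456u^2 + 1536v^2) dv du.

Inner (v): 6912u^2 + 4096.
Outer (u): 74496.

Therefore ∬_D (16x^2 + 16y^2) dx dy = 74496.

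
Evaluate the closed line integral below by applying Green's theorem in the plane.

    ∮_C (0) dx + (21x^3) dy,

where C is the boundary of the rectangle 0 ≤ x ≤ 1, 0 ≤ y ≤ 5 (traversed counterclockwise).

Green's theorem converts the closed line integral into a double integral over the enclosed region D:

    ∮_C P dx + Q dy = ∬_D (∂Q/∂x - ∂P/∂y) dA.

Here P = 0, Q = 21x^3, so

    ∂Q/∂x = 63x^2,    ∂P/∂y = 0,
    ∂Q/∂x - ∂P/∂y = 63x^2.

D is the region 0 ≤ x ≤ 1, 0 ≤ y ≤ 5. Evaluating the double integral:

    ∬_D (63x^2) dA = ∫_0^{1} ∫_0^{5} (63x^2) dy dx.

Inner (y from 0 to 5): 315x^2.
Outer (x from 0 to 1): 105.

Therefore ∮_C P dx + Q dy = 105.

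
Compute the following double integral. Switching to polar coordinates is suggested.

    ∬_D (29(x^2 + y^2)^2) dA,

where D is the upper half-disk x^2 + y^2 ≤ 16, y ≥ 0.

The region D is 0 ≤ r ≤ 4, 0 ≤ θ ≤ π in polar coordinates, where x = r cos(θ), y = r sin(θ), and dA = r dr dθ.

Under the substitution, the integrand becomes 29r^4, so

    ∬_D (29(x^2 + y^2)^2) dA = ∫_{0}^{π} ∫_{0}^{4} (29r^4) · r dr dθ.

Inner integral (in r): ∫_{0}^{4} (29r^4) · r dr = 59392/3.

Outer integral (in θ): ∫_{0}^{π} (59392/3) dθ = 59392π/3.

Therefore ∬_D (29(x^2 + y^2)^2) dA = 59392π/3.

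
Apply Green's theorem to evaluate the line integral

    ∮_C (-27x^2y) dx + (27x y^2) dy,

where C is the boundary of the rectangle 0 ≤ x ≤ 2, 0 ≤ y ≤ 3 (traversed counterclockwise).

Green's theorem converts the closed line integral into a double integral over the enclosed region D:

    ∮_C P dx + Q dy = ∬_D (∂Q/∂x - ∂P/∂y) dA.

Here P = -27x^2y, Q = 27x y^2, so

    ∂Q/∂x = 27y^2,    ∂P/∂y = -27x^2,
    ∂Q/∂x - ∂P/∂y = 27x^2 + 27y^2.

D is the region 0 ≤ x ≤ 2, 0 ≤ y ≤ 3. Evaluating the double integral:

    ∬_D (27x^2 + 27y^2) dA = ∫_0^{2} ∫_0^{3} (27x^2 + 27y^2) dy dx.

Inner (y from 0 to 3): 81x^2 + 243.
Outer (x from 0 to 2): 702.

Therefore ∮_C P dx + Q dy = 702.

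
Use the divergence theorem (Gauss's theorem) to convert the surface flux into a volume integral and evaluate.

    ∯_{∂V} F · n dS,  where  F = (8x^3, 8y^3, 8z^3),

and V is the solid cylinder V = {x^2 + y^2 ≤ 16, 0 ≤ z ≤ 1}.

By the divergence theorem,

    ∯_{∂V} F · n dS = ∭_V (∇ · F) dV.

Compute the divergence:
    ∇ · F = ∂F_x/∂x + ∂F_y/∂y + ∂F_z/∂z = 24x^2 + 24y^2 + 24z^2.

In cylindrical coordinates, x = r cos(θ), y = r sin(θ), z = z, dV = r dr dθ dz, with 0 ≤ r ≤ 4, 0 ≤ θ ≤ 2π, 0 ≤ z ≤ 1.

The integrand, after substitution and multiplying by the volume element, becomes (24r^2 + 24z^2) · r, so

    ∭_V (∇·F) dV = ∫_0^{2π} ∫_0^{4} ∫_0^{1} (24r^2 + 24z^2) · r dz dr dθ.

Inner (z from 0 to 1): 24r^3 + 8r.
Middle (r from 0 to 4): 1600.
Outer (θ from 0 to 2π): 3200π.

Therefore ∯_{∂V} F · n dS = 3200π.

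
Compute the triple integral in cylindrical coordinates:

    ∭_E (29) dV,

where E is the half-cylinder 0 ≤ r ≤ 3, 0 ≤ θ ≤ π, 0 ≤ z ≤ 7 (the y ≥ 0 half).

In cylindrical coordinates, x = r cos(θ), y = r sin(θ), z = z, and dV = r dr dθ dz.

The integrand becomes 29, so

    ∭_E (29) dV = ∫_{0}^{π} ∫_{0}^{3} ∫_{0}^{7} (29) · r dz dr dθ.

Inner (z): 203r.
Middle (r from 0 to 3): 1827/2.
Outer (θ): 1827π/2.

Therefore the triple integral equals 1827π/2.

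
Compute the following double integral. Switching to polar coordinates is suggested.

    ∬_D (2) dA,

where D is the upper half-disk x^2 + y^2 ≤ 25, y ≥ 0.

The region D is 0 ≤ r ≤ 5, 0 ≤ θ ≤ π in polar coordinates, where x = r cos(θ), y = r sin(θ), and dA = r dr dθ.

Under the substitution, the integrand becomes 2, so

    ∬_D (2) dA = ∫_{0}^{π} ∫_{0}^{5} (2) · r dr dθ.

Inner integral (in r): ∫_{0}^{5} (2) · r dr = 25.

Outer integral (in θ): ∫_{0}^{π} (25) dθ = 25π.

Therefore ∬_D (2) dA = 25π.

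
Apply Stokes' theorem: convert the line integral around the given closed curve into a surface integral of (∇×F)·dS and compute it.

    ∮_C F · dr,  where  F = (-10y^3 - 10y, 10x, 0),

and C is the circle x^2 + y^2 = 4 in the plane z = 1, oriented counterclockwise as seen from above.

Let S be the flat disk x^2 + y^2 ≤ 4 in the plane z = 1, with upward unit normal n̂ = ẑ. By Stokes' theorem,

    ∮_C F · dr = ∬_S (∇ × F) · n̂ dS = ∬_D (curl F)_z dA,

where D is the disk x^2 + y^2 ≤ 4.

Compute the curl of F = (-10y^3 - 10y, 10x, 0):
    (∇ × F)_x = ∂F_z/∂y - ∂F_y/∂z = 0,
    (∇ × F)_y = ∂F_x/∂z - ∂F_z/∂x = 0,
    (∇ × F)_z = ∂F_y/∂x - ∂F_x/∂y = 30y^2 + 20.

On z = 1, (curl F)_z = 30y^2 + 20.

Convert to polar (x = r cos θ, y = r sin θ, dA = r dr dθ); the integrand becomes 30r^2sin(θ)^2 + 20, so

    ∬_D (curl F)_z dA = ∫_0^{2π} ∫_0^{2} (30r^2sin(θ)^2 + 20) · r dr dθ.

Inner (r from 0 to 2): 120sin(θ)^2 + 40.
Outer (θ from 0 to 2π): 200π.

Therefore ∮_C F · dr = 200π.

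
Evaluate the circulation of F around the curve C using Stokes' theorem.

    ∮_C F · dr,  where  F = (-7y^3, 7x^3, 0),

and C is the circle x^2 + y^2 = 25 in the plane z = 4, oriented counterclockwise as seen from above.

Let S be the flat disk x^2 + y^2 ≤ 25 in the plane z = 4, with upward unit normal n̂ = ẑ. By Stokes' theorem,

    ∮_C F · dr = ∬_S (∇ × F) · n̂ dS = ∬_D (curl F)_z dA,

where D is the disk x^2 + y^2 ≤ 25.

Compute the curl of F = (-7y^3, 7x^3, 0):
    (∇ × F)_x = ∂F_z/∂y - ∂F_y/∂z = 0,
    (∇ × F)_y = ∂F_x/∂z - ∂F_z/∂x = 0,
    (∇ × F)_z = ∂F_y/∂x - ∂F_x/∂y = 21x^2 + 21y^2.

On z = 4, (curl F)_z = 21x^2 + 21y^2.

Convert to polar (x = r cos θ, y = r sin θ, dA = r dr dθ); the integrand becomes 21r^2, so

    ∬_D (curl F)_z dA = ∫_0^{2π} ∫_0^{5} (21r^2) · r dr dθ.

Inner (r from 0 to 5): 13125/4.
Outer (θ from 0 to 2π): 13125π/2.

Therefore ∮_C F · dr = 13125π/2.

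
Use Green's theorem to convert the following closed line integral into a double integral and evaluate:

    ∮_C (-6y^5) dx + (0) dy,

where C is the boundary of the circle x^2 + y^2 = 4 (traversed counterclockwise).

Green's theorem converts the closed line integral into a double integral over the enclosed region D:

    ∮_C P dx + Q dy = ∬_D (∂Q/∂x - ∂P/∂y) dA.

Here P = -6y^5, Q = 0, so

    ∂Q/∂x = 0,    ∂P/∂y = -30y^4,
    ∂Q/∂x - ∂P/∂y = 30y^4.

D is the region x^2 + y^2 ≤ 4. Evaluating the double integral:

In polar coordinates (x = r cos θ, y = r sin θ, dA = r dr dθ) the integrand becomes 30r^4sin(θ)^4, so

    ∬_D (30y^4) dA = ∫_0^{2π} ∫_0^{2} (30r^4sin(θ)^4) · r dr dθ.

Inner (r from 0 to 2): 320sin(θ)^4.
Outer (θ from 0 to 2π): 240π.

Therefore ∮_C P dx + Q dy = 240π.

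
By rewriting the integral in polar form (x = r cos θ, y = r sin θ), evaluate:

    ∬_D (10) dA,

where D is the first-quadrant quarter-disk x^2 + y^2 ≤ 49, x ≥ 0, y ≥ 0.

The region D is 0 ≤ r ≤ 7, 0 ≤ θ ≤ π/2 in polar coordinates, where x = r cos(θ), y = r sin(θ), and dA = r dr dθ.

Under the substitution, the integrand becomes 10, so

    ∬_D (10) dA = ∫_{0}^{π/2} ∫_{0}^{7} (10) · r dr dθ.

Inner integral (in r): ∫_{0}^{7} (10) · r dr = 245.

Outer integral (in θ): ∫_{0}^{π/2} (245) dθ = 245π/2.

Therefore ∬_D (10) dA = 245π/2.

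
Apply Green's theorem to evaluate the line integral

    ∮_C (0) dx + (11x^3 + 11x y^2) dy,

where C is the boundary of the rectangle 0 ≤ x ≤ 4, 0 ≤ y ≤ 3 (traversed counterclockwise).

Green's theorem converts the closed line integral into a double integral over the enclosed region D:

    ∮_C P dx + Q dy = ∬_D (∂Q/∂x - ∂P/∂y) dA.

Here P = 0, Q = 11x^3 + 11x y^2, so

    ∂Q/∂x = 33x^2 + 11y^2,    ∂P/∂y = 0,
    ∂Q/∂x - ∂P/∂y = 33x^2 + 11y^2.

D is the region 0 ≤ x ≤ 4, 0 ≤ y ≤ 3. Evaluating the double integral:

    ∬_D (33x^2 + 11y^2) dA = ∫_0^{4} ∫_0^{3} (33x^2 + 11y^2) dy dx.

Inner (y from 0 to 3): 99x^2 + 99.
Outer (x from 0 to 4): 2508.

Therefore ∮_C P dx + Q dy = 2508.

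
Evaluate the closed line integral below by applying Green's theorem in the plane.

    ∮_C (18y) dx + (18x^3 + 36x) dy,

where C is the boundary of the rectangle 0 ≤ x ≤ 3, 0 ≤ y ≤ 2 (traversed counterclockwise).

Green's theorem converts the closed line integral into a double integral over the enclosed region D:

    ∮_C P dx + Q dy = ∬_D (∂Q/∂x - ∂P/∂y) dA.

Here P = 18y, Q = 18x^3 + 36x, so

    ∂Q/∂x = 54x^2 + 36,    ∂P/∂y = 18,
    ∂Q/∂x - ∂P/∂y = 54x^2 + 18.

D is the region 0 ≤ x ≤ 3, 0 ≤ y ≤ 2. Evaluating the double integral:

    ∬_D (54x^2 + 18) dA = ∫_0^{3} ∫_0^{2} (54x^2 + 18) dy dx.

Inner (y from 0 to 2): 108x^2 + 36.
Outer (x from 0 to 3): 1080.

Therefore ∮_C P dx + Q dy = 1080.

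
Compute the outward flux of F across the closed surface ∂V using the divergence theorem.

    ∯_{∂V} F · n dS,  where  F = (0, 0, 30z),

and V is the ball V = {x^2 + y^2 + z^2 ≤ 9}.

By the divergence theorem,

    ∯_{∂V} F · n dS = ∭_V (∇ · F) dV.

Compute the divergence:
    ∇ · F = ∂F_x/∂x + ∂F_y/∂y + ∂F_z/∂z = 0 + 0 + 30 = 30.

In spherical coordinates, x = ρ sin(φ) cos(θ), y = ρ sin(φ) sin(θ), z = ρ cos(φ), dV = ρ^2 sin(φ) dρ dφ dθ, with 0 ≤ ρ ≤ 3, 0 ≤ φ ≤ π, 0 ≤ θ ≤ 2π.

The integrand, after substitution and multiplying by the volume element, becomes (30) · ρ^2 sin(φ), so

    ∭_V (∇·F) dV = ∫_0^{2π} ∫_0^{π} ∫_0^{3} (30) · ρ^2 sin(φ) dρ dφ dθ.

Inner (ρ from 0 to 3): 270sin(φ).
Middle (φ from 0 to π): 540.
Outer (θ from 0 to 2π): 1080π.

Therefore ∯_{∂V} F · n dS = 1080π.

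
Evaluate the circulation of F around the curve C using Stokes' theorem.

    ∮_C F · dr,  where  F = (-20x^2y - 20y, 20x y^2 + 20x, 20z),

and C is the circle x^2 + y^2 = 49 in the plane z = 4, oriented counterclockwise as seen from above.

Let S be the flat disk x^2 + y^2 ≤ 49 in the plane z = 4, with upward unit normal n̂ = ẑ. By Stokes' theorem,

    ∮_C F · dr = ∬_S (∇ × F) · n̂ dS = ∬_D (curl F)_z dA,

where D is the disk x^2 + y^2 ≤ 49.

Compute the curl of F = (-20x^2y - 20y, 20x y^2 + 20x, 20z):
    (∇ × F)_x = ∂F_z/∂y - ∂F_y/∂z = 0,
    (∇ × F)_y = ∂F_x/∂z - ∂F_z/∂x = 0,
    (∇ × F)_z = ∂F_y/∂x - ∂F_x/∂y = 20x^2 + 20y^2 + 40.

On z = 4, (curl F)_z = 20x^2 + 20y^2 + 40.

Convert to polar (x = r cos θ, y = r sin θ, dA = r dr dθ); the integrand becomes 20r^2 + 40, so

    ∬_D (curl F)_z dA = ∫_0^{2π} ∫_0^{7} (20r^2 + 40) · r dr dθ.

Inner (r from 0 to 7): 12985.
Outer (θ from 0 to 2π): 25970π.

Therefore ∮_C F · dr = 25970π.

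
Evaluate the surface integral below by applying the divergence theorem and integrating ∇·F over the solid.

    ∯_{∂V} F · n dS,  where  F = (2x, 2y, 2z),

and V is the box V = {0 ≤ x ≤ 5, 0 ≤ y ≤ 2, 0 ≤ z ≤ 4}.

By the divergence theorem,

    ∯_{∂V} F · n dS = ∭_V (∇ · F) dV.

Compute the divergence:
    ∇ · F = ∂F_x/∂x + ∂F_y/∂y + ∂F_z/∂z = 2 + 2 + 2 = 6.

V is a rectangular box, so dV = dx dy dz with 0 ≤ x ≤ 5, 0 ≤ y ≤ 2, 0 ≤ z ≤ 4.

Integrate (6) over V as an iterated integral:

    ∭_V (∇·F) dV = ∫_0^{5} ∫_0^{2} ∫_0^{4} (6) dz dy dx.

Inner (z from 0 to 4): 24.
Middle (y from 0 to 2): 48.
Outer (x from 0 to 5): 240.

Therefore ∯_{∂V} F · n dS = 240.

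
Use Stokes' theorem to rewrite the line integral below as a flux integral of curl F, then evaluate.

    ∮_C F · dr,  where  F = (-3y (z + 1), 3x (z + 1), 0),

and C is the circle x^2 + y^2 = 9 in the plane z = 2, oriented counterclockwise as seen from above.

Let S be the flat disk x^2 + y^2 ≤ 9 in the plane z = 2, with upward unit normal n̂ = ẑ. By Stokes' theorem,

    ∮_C F · dr = ∬_S (∇ × F) · n̂ dS = ∬_D (curl F)_z dA,

where D is the disk x^2 + y^2 ≤ 9.

Compute the curl of F = (-3y (z + 1), 3x (z + 1), 0):
    (∇ × F)_x = ∂F_z/∂y - ∂F_y/∂z = -3x,
    (∇ × F)_y = ∂F_x/∂z - ∂F_z/∂x = -3y,
    (∇ × F)_z = ∂F_y/∂x - ∂F_x/∂y = 6z + 6.

On z = 2, (curl F)_z = 18.

Convert to polar (x = r cos θ, y = r sin θ, dA = r dr dθ); the integrand becomes 18, so

    ∬_D (curl F)_z dA = ∫_0^{2π} ∫_0^{3} (18) · r dr dθ.

Inner (r from 0 to 3): 81.
Outer (θ from 0 to 2π): 162π.

Therefore ∮_C F · dr = 162π.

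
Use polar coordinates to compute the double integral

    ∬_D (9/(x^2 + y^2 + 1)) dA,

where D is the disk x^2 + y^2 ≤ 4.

The region D is 0 ≤ r ≤ 2, 0 ≤ θ ≤ 2π in polar coordinates, where x = r cos(θ), y = r sin(θ), and dA = r dr dθ.

Under the substitution, the integrand becomes 9/(r^2 + 1), so

    ∬_D (9/(x^2 + y^2 + 1)) dA = ∫_{0}^{2π} ∫_{0}^{2} (9/(r^2 + 1)) · r dr dθ.

Inner integral (in r): ∫_{0}^{2} (9/(r^2 + 1)) · r dr = 9log(5)/2.

Outer integral (in θ): ∫_{0}^{2π} (9log(5)/2) dθ = 9π log(5).

Therefore ∬_D (9/(x^2 + y^2 + 1)) dA = 9π log(5).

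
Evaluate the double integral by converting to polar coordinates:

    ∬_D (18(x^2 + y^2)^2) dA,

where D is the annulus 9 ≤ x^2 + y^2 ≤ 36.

The region D is 3 ≤ r ≤ 6, 0 ≤ θ ≤ 2π in polar coordinates, where x = r cos(θ), y = r sin(θ), and dA = r dr dθ.

Under the substitution, the integrand becomes 18r^4, so

    ∬_D (18(x^2 + y^2)^2) dA = ∫_{0}^{2π} ∫_{3}^{6} (18r^4) · r dr dθ.

Inner integral (in r): ∫_{3}^{6} (18r^4) · r dr = 137781.

Outer integral (in θ): ∫_{0}^{2π} (137781) dθ = 275562π.

Therefore ∬_D (18(x^2 + y^2)^2) dA = 275562π.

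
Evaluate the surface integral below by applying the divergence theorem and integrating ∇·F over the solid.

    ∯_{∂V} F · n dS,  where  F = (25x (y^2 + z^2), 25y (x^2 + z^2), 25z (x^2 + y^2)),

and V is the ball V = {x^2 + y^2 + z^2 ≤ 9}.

By the divergence theorem,

    ∯_{∂V} F · n dS = ∭_V (∇ · F) dV.

Compute the divergence:
    ∇ · F = ∂F_x/∂x + ∂F_y/∂y + ∂F_z/∂z = 25y^2 + 25z^2 + 25x^2 + 25z^2 + 25x^2 + 25y^2 = 50x^2 + 50y^2 + 50z^2.

In spherical coordinates, x = ρ sin(φ) cos(θ), y = ρ sin(φ) sin(θ), z = ρ cos(φ), dV = ρ^2 sin(φ) dρ dφ dθ, with 0 ≤ ρ ≤ 3, 0 ≤ φ ≤ π, 0 ≤ θ ≤ 2π.

The integrand, after substitution and multiplying by the volume element, becomes (50ρ^2) · ρ^2 sin(φ), so

    ∭_V (∇·F) dV = ∫_0^{2π} ∫_0^{π} ∫_0^{3} (50ρ^2) · ρ^2 sin(φ) dρ dφ dθ.

Inner (ρ from 0 to 3): 2430sin(φ).
Middle (φ from 0 to π): 4860.
Outer (θ from 0 to 2π): 9720π.

Therefore ∯_{∂V} F · n dS = 9720π.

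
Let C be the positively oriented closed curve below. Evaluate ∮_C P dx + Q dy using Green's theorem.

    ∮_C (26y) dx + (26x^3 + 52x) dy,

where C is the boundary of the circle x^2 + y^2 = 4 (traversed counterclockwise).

Green's theorem converts the closed line integral into a double integral over the enclosed region D:

    ∮_C P dx + Q dy = ∬_D (∂Q/∂x - ∂P/∂y) dA.

Here P = 26y, Q = 26x^3 + 52x, so

    ∂Q/∂x = 78x^2 + 52,    ∂P/∂y = 26,
    ∂Q/∂x - ∂P/∂y = 78x^2 + 26.

D is the region x^2 + y^2 ≤ 4. Evaluating the double integral:

In polar coordinates (x = r cos θ, y = r sin θ, dA = r dr dθ) the integrand becomes 78r^2cos(θ)^2 + 26, so

    ∬_D (78x^2 + 26) dA = ∫_0^{2π} ∫_0^{2} (78r^2cos(θ)^2 + 26) · r dr dθ.

Inner (r from 0 to 2): 312cos(θ)^2 + 52.
Outer (θ from 0 to 2π): 416π.

Therefore ∮_C P dx + Q dy = 416π.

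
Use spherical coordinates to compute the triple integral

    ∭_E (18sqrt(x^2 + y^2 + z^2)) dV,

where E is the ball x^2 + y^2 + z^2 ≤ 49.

In spherical coordinates, x = ρ sin(φ) cos(θ), y = ρ sin(φ) sin(θ), z = ρ cos(φ), and dV = ρ^2 sin(φ) dρ dφ dθ.

The integrand becomes 18ρ, so

    ∭_E (18sqrt(x^2 + y^2 + z^2)) dV = ∫_{0}^{2π} ∫_{0}^{π} ∫_{0}^{7} (18ρ) · ρ^2 sin(φ) dρ dφ dθ.

Inner (ρ): 21609sin(φ)/2.
Middle (φ): 21609.
Outer (θ): 43218π.

Therefore the triple integral equals 43218π.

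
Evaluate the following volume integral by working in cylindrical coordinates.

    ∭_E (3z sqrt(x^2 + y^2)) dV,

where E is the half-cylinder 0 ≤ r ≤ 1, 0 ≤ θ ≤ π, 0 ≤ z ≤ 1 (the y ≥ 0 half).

In cylindrical coordinates, x = r cos(θ), y = r sin(θ), z = z, and dV = r dr dθ dz.

The integrand becomes 3r z, so

    ∭_E (3z sqrt(x^2 + y^2)) dV = ∫_{0}^{π} ∫_{0}^{1} ∫_{0}^{1} (3r z) · r dz dr dθ.

Inner (z): 3r^2/2.
Middle (r from 0 to 1): 1/2.
Outer (θ): π/2.

Therefore the triple integral equals π/2.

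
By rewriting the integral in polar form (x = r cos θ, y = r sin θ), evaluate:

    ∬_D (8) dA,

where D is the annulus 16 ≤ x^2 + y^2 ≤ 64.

The region D is 4 ≤ r ≤ 8, 0 ≤ θ ≤ 2π in polar coordinates, where x = r cos(θ), y = r sin(θ), and dA = r dr dθ.

Under the substitution, the integrand becomes 8, so

    ∬_D (8) dA = ∫_{0}^{2π} ∫_{4}^{8} (8) · r dr dθ.

Inner integral (in r): ∫_{4}^{8} (8) · r dr = 192.

Outer integral (in θ): ∫_{0}^{2π} (192) dθ = 384π.

Therefore ∬_D (8) dA = 384π.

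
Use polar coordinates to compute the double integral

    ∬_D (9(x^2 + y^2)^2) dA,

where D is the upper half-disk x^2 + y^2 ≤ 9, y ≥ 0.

The region D is 0 ≤ r ≤ 3, 0 ≤ θ ≤ π in polar coordinates, where x = r cos(θ), y = r sin(θ), and dA = r dr dθ.

Under the substitution, the integrand becomes 9r^4, so

    ∬_D (9(x^2 + y^2)^2) dA = ∫_{0}^{π} ∫_{0}^{3} (9r^4) · r dr dθ.

Inner integral (in r): ∫_{0}^{3} (9r^4) · r dr = 2187/2.

Outer integral (in θ): ∫_{0}^{π} (2187/2) dθ = 2187π/2.

Therefore ∬_D (9(x^2 + y^2)^2) dA = 2187π/2.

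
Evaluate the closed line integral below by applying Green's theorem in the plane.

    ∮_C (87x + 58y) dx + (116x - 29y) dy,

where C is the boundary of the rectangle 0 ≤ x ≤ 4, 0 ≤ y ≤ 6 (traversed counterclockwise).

Green's theorem converts the closed line integral into a double integral over the enclosed region D:

    ∮_C P dx + Q dy = ∬_D (∂Q/∂x - ∂P/∂y) dA.

Here P = 87x + 58y, Q = 116x - 29y, so

    ∂Q/∂x = 116,    ∂P/∂y = 58,
    ∂Q/∂x - ∂P/∂y = 58.

D is the region 0 ≤ x ≤ 4, 0 ≤ y ≤ 6. Evaluating the double integral:

    ∬_D (58) dA = ∫_0^{4} ∫_0^{6} (58) dy dx.

Inner (y from 0 to 6): 348.
Outer (x from 0 to 4): 1392.

Therefore ∮_C P dx + Q dy = 1392.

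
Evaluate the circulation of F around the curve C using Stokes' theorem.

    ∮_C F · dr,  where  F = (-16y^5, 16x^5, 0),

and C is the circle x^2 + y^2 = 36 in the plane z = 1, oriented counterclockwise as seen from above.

Let S be the flat disk x^2 + y^2 ≤ 36 in the plane z = 1, with upward unit normal n̂ = ẑ. By Stokes' theorem,

    ∮_C F · dr = ∬_S (∇ × F) · n̂ dS = ∬_D (curl F)_z dA,

where D is the disk x^2 + y^2 ≤ 36.

Compute the curl of F = (-16y^5, 16x^5, 0):
    (∇ × F)_x = ∂F_z/∂y - ∂F_y/∂z = 0,
    (∇ × F)_y = ∂F_x/∂z - ∂F_z/∂x = 0,
    (∇ × F)_z = ∂F_y/∂x - ∂F_x/∂y = 80x^4 + 80y^4.

On z = 1, (curl F)_z = 80x^4 + 80y^4.

Convert to polar (x = r cos θ, y = r sin θ, dA = r dr dθ); the integrand becomes 80r^4(sin(θ)^4 + cos(θ)^4), so

    ∬_D (curl F)_z dA = ∫_0^{2π} ∫_0^{6} (80r^4(sin(θ)^4 + cos(θ)^4)) · r dr dθ.

Inner (r from 0 to 6): 622080sin(θ)^4 + 622080cos(θ)^4.
Outer (θ from 0 to 2π): 933120π.

Therefore ∮_C F · dr = 933120π.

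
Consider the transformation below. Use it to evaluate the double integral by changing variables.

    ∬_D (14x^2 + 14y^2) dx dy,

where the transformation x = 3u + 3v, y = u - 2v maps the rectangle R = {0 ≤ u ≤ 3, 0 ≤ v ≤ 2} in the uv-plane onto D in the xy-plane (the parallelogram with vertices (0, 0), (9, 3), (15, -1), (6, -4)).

Compute the Jacobian determinant of (x, y) with respect to (u, v):

    ∂(x,y)/∂(u,v) = | 3  3 | = (3)(-2) - (3)(1) = -9.
                   | 1  -2 |

Its absolute value is |J| = 9 (the area scaling factor).

Substituting x = 3u + 3v, y = u - 2v into the integrand,

    14x^2 + 14y^2 → 140u^2 + 196u v + 182v^2,

so the integral becomes

    ∬_R (140u^2 + 196u v + 182v^2) · |J| du dv = ∫_0^3 ∫_0^2 (1260u^2 + 1764u v + 1638v^2) dv du.

Inner (v): 2520u^2 + 3528u + 4368.
Outer (u): 51660.

Therefore ∬_D (14x^2 + 14y^2) dx dy = 51660.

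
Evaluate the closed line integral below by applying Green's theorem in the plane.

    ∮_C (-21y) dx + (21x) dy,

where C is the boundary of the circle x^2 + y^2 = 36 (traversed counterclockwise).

Green's theorem converts the closed line integral into a double integral over the enclosed region D:

    ∮_C P dx + Q dy = ∬_D (∂Q/∂x - ∂P/∂y) dA.

Here P = -21y, Q = 21x, so

    ∂Q/∂x = 21,    ∂P/∂y = -21,
    ∂Q/∂x - ∂P/∂y = 42.

D is the region x^2 + y^2 ≤ 36. Evaluating the double integral:

In polar coordinates (x = r cos θ, y = r sin θ, dA = r dr dθ) the integrand becomes 42, so

    ∬_D (42) dA = ∫_0^{2π} ∫_0^{6} (42) · r dr dθ.

Inner (r from 0 to 6): 756.
Outer (θ from 0 to 2π): 1512π.

Therefore ∮_C P dx + Q dy = 1512π.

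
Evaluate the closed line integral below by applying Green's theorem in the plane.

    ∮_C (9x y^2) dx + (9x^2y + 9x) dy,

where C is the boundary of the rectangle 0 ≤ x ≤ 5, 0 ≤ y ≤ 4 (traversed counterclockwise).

Green's theorem converts the closed line integral into a double integral over the enclosed region D:

    ∮_C P dx + Q dy = ∬_D (∂Q/∂x - ∂P/∂y) dA.

Here P = 9x y^2, Q = 9x^2y + 9x, so

    ∂Q/∂x = 18x y + 9,    ∂P/∂y = 18x y,
    ∂Q/∂x - ∂P/∂y = 9.

D is the region 0 ≤ x ≤ 5, 0 ≤ y ≤ 4. Evaluating the double integral:

    ∬_D (9) dA = ∫_0^{5} ∫_0^{4} (9) dy dx.

Inner (y from 0 to 4): 36.
Outer (x from 0 to 5): 180.

Therefore ∮_C P dx + Q dy = 180.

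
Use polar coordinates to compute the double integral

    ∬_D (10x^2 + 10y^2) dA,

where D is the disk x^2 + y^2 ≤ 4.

The region D is 0 ≤ r ≤ 2, 0 ≤ θ ≤ 2π in polar coordinates, where x = r cos(θ), y = r sin(θ), and dA = r dr dθ.

Under the substitution, the integrand becomes 10r^2, so

    ∬_D (10x^2 + 10y^2) dA = ∫_{0}^{2π} ∫_{0}^{2} (10r^2) · r dr dθ.

Inner integral (in r): ∫_{0}^{2} (10r^2) · r dr = 40.

Outer integral (in θ): ∫_{0}^{2π} (40) dθ = 80π.

Therefore ∬_D (10x^2 + 10y^2) dA = 80π.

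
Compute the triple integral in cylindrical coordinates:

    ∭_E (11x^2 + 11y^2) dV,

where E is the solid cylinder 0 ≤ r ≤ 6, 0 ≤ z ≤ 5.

In cylindrical coordinates, x = r cos(θ), y = r sin(θ), z = z, and dV = r dr dθ dz.

The integrand becomes 11r^2, so

    ∭_E (11x^2 + 11y^2) dV = ∫_{0}^{2π} ∫_{0}^{6} ∫_{0}^{5} (11r^2) · r dz dr dθ.

Inner (z): 55r^3.
Middle (r from 0 to 6): 17820.
Outer (θ): 35640π.

Therefore the triple integral equals 35640π.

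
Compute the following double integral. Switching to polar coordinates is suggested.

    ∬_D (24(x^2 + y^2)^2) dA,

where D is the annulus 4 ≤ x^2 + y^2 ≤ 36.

The region D is 2 ≤ r ≤ 6, 0 ≤ θ ≤ 2π in polar coordinates, where x = r cos(θ), y = r sin(θ), and dA = r dr dθ.

Under the substitution, the integrand becomes 24r^4, so

    ∬_D (24(x^2 + y^2)^2) dA = ∫_{0}^{2π} ∫_{2}^{6} (24r^4) · r dr dθ.

Inner integral (in r): ∫_{2}^{6} (24r^4) · r dr = 186368.

Outer integral (in θ): ∫_{0}^{2π} (186368) dθ = 372736π.

Therefore ∬_D (24(x^2 + y^2)^2) dA = 372736π.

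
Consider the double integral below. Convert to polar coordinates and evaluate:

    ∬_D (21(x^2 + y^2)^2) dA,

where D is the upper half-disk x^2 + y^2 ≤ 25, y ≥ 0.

The region D is 0 ≤ r ≤ 5, 0 ≤ θ ≤ π in polar coordinates, where x = r cos(θ), y = r sin(θ), and dA = r dr dθ.

Under the substitution, the integrand becomes 21r^4, so

    ∬_D (21(x^2 + y^2)^2) dA = ∫_{0}^{π} ∫_{0}^{5} (21r^4) · r dr dθ.

Inner integral (in r): ∫_{0}^{5} (21r^4) · r dr = 109375/2.

Outer integral (in θ): ∫_{0}^{π} (109375/2) dθ = 109375π/2.

Therefore ∬_D (21(x^2 + y^2)^2) dA = 109375π/2.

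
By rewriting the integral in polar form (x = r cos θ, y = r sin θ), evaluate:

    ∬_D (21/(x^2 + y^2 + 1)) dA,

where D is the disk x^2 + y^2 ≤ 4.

The region D is 0 ≤ r ≤ 2, 0 ≤ θ ≤ 2π in polar coordinates, where x = r cos(θ), y = r sin(θ), and dA = r dr dθ.

Under the substitution, the integrand becomes 21/(r^2 + 1), so

    ∬_D (21/(x^2 + y^2 + 1)) dA = ∫_{0}^{2π} ∫_{0}^{2} (21/(r^2 + 1)) · r dr dθ.

Inner integral (in r): ∫_{0}^{2} (21/(r^2 + 1)) · r dr = 21log(5)/2.

Outer integral (in θ): ∫_{0}^{2π} (21log(5)/2) dθ = 21π log(5).

Therefore ∬_D (21/(x^2 + y^2 + 1)) dA = 21π log(5).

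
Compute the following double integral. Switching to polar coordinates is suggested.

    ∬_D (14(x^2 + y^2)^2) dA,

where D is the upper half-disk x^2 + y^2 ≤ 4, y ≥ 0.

The region D is 0 ≤ r ≤ 2, 0 ≤ θ ≤ π in polar coordinates, where x = r cos(θ), y = r sin(θ), and dA = r dr dθ.

Under the substitution, the integrand becomes 14r^4, so

    ∬_D (14(x^2 + y^2)^2) dA = ∫_{0}^{π} ∫_{0}^{2} (14r^4) · r dr dθ.

Inner integral (in r): ∫_{0}^{2} (14r^4) · r dr = 448/3.

Outer integral (in θ): ∫_{0}^{π} (448/3) dθ = 448π/3.

Therefore ∬_D (14(x^2 + y^2)^2) dA = 448π/3.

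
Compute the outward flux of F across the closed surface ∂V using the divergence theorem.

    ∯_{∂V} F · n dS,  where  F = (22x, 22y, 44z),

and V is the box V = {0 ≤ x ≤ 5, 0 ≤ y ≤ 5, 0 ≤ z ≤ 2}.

By the divergence theorem,

    ∯_{∂V} F · n dS = ∭_V (∇ · F) dV.

Compute the divergence:
    ∇ · F = ∂F_x/∂x + ∂F_y/∂y + ∂F_z/∂z = 22 + 22 + 44 = 88.

V is a rectangular box, so dV = dx dy dz with 0 ≤ x ≤ 5, 0 ≤ y ≤ 5, 0 ≤ z ≤ 2.

Integrate (88) over V as an iterated integral:

    ∭_V (∇·F) dV = ∫_0^{5} ∫_0^{5} ∫_0^{2} (88) dz dy dx.

Inner (z from 0 to 2): 176.
Middle (y from 0 to 5): 880.
Outer (x from 0 to 5): 4400.

Therefore ∯_{∂V} F · n dS = 4400.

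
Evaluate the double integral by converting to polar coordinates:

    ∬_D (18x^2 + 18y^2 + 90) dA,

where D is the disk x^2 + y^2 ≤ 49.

The region D is 0 ≤ r ≤ 7, 0 ≤ θ ≤ 2π in polar coordinates, where x = r cos(θ), y = r sin(θ), and dA = r dr dθ.

Under the substitution, the integrand becomes 18r^2 + 90, so

    ∬_D (18x^2 + 18y^2 + 90) dA = ∫_{0}^{2π} ∫_{0}^{7} (18r^2 + 90) · r dr dθ.

Inner integral (in r): ∫_{0}^{7} (18r^2 + 90) · r dr = 26019/2.

Outer integral (in θ): ∫_{0}^{2π} (26019/2) dθ = 26019π.

Therefore ∬_D (18x^2 + 18y^2 + 90) dA = 26019π.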